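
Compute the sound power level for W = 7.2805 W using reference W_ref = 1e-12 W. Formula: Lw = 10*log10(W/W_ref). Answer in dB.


W / W_ref = 7.2805 / 1e-12 = 7.2805e+12
Lw = 10 * log10(7.2805e+12) = 128.62 dB


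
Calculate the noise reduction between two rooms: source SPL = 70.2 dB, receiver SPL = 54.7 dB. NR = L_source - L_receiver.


NR = L_source - L_receiver (difference between source and receiving room levels)
NR = 70.2 - 54.7 = 15.5 dB


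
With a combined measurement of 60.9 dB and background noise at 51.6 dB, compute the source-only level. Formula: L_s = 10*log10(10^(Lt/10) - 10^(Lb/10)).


10^(60.9/10) = 1.23027e+06
10^(51.6/10) = 144544
Difference = 1.23027e+06 - 144544 = 1.08573e+06
L_source = 10*log10(1.08573e+06) = 60.357 dB


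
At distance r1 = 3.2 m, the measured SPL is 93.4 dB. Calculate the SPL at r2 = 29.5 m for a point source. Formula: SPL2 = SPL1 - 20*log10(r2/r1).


r2/r1 = 29.5/3.2 = 9.21875
Correction = 20*log10(9.21875) = 19.2934 dB
SPL2 = 93.4 - 19.2934 = 74.107 dB


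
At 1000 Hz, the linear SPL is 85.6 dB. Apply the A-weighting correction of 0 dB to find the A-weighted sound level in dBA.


A-weighting table: 1000 Hz -> 0 dB correction
SPL_A = SPL + correction = 85.6 + (0) = 85.6 dBA


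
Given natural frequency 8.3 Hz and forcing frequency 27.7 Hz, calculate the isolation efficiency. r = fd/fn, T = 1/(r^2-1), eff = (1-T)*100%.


r = 27.7 / 8.3 = 3.33735
r^2 - 1 = 3.33735^2 - 1 = 10.1379
T = 1/10.1379 = 0.0986398
Efficiency = (1 - 0.0986398)*100 = 90.136 %


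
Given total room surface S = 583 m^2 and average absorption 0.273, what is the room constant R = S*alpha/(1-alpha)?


R = 583 * 0.273 / (1 - 0.273) = 218.93 m^2


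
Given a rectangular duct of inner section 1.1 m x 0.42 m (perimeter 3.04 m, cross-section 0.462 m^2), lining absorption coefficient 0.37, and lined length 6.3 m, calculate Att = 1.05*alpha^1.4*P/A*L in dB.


alpha^1.4 = 0.37^1.4 = 0.248589
Attenuation rate = 1.05 * alpha^1.4 * P / A
= 1.05 * 0.248589 * 3.04 / 0.462 = 1.71752 dB/m
Total Att = 1.71752 * 6.3 = 10.82 dB


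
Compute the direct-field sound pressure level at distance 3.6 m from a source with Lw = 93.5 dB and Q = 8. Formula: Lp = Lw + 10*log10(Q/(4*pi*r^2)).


4*pi*r^2 = 4*pi*3.6^2 = 162.86 m^2
Q / (4*pi*r^2) = 8 / 162.86 = 0.0491219
Lp = 93.5 + 10*log10(0.0491219) = 80.413 dB


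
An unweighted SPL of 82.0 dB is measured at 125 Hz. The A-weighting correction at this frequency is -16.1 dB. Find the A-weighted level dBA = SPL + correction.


A-weighting table: 125 Hz -> -16.1 dB correction
SPL_A = SPL + correction = 82.0 + (-16.1) = 65.9 dBA


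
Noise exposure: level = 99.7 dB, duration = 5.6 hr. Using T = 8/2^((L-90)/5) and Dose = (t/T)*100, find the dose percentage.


T_allowed = 8 / 2^((99.7 - 90)/5) = 2.08493 hr
Dose = 5.6 / 2.08493 * 100 = 268.59 %


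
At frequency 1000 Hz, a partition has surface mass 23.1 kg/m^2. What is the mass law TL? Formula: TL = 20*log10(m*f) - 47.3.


m * f = 23.1 * 1000 = 23100
20*log10(23100) = 87.2722 dB
TL = 87.2722 - 47.3 = 39.972 dB


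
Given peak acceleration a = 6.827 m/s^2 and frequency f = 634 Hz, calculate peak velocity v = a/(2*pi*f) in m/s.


omega = 2*pi*f = 2*pi*634 = 3983.54 rad/s
v = a / omega = 6.827 / 3983.54 = 0.0017138 m/s


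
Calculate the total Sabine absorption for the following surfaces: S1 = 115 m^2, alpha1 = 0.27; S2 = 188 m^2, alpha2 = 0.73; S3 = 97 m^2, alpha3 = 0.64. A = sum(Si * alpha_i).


115 * 0.27 = 31.05
188 * 0.73 = 137.24
97 * 0.64 = 62.08
A_total = 31.05 + 137.24 + 62.08 = 230.37 m^2


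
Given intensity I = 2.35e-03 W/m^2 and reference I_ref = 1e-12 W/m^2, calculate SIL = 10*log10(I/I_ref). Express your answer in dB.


I / I_ref = 2.35e-03 / 1e-12 = 2.35e+09
SIL = 10 * log10(2.35e+09) = 93.711 dB


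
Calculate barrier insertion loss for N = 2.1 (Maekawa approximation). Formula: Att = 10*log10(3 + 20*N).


3 + 20*N = 3 + 20*2.1 = 45
Att = 10*log10(45) = 16.532 dB


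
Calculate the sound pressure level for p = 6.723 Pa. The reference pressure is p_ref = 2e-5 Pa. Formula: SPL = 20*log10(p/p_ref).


p / p_ref = 6.723 / 2e-5 = 336150
SPL = 20 * log10(336150) = 110.53 dB


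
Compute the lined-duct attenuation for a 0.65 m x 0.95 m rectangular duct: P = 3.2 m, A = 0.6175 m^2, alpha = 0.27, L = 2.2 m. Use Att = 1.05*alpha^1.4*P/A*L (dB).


alpha^1.4 = 0.27^1.4 = 0.159922
Attenuation rate = 1.05 * alpha^1.4 * P / A
= 1.05 * 0.159922 * 3.2 / 0.6175 = 0.870183 dB/m
Total Att = 0.870183 * 2.2 = 1.9144 dB


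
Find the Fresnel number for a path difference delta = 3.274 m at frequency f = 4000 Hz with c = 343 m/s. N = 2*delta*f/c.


N = 2*delta*f/c = 2*delta/lambda, where lambda = c/f
lambda = 343 / 4000 = 0.08575 m
N = 2 * 3.274 / 0.08575 = 76.362


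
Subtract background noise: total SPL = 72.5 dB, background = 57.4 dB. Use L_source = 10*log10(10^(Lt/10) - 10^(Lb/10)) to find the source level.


10^(72.5/10) = 1.77828e+07
10^(57.4/10) = 549541
Difference = 1.77828e+07 - 549541 = 1.72333e+07
L_source = 10*log10(1.72333e+07) = 72.364 dB


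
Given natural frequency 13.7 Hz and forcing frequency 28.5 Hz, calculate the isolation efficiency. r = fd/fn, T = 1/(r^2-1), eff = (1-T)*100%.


r = 28.5 / 13.7 = 2.08029
r^2 - 1 = 2.08029^2 - 1 = 3.32761
T = 1/3.32761 = 0.300516
Efficiency = (1 - 0.300516)*100 = 69.948 %


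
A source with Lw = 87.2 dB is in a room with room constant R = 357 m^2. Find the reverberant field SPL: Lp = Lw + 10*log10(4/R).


4/R = 4/357 = 0.0112045
Lp = 87.2 + 10*log10(0.0112045) = 67.694 dB


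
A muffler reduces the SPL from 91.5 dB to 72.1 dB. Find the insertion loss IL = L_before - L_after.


Insertion loss = SPL without muffler - SPL with muffler
IL = 91.5 - 72.1 = 19.4 dB


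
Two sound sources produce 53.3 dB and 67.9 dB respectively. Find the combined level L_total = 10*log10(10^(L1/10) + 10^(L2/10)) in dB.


10^(53.3/10) = 213796
10^(67.9/10) = 6.16595e+06
Sum = 213796 + 6.16595e+06 = 6.37975e+06
L_total = 10*log10(6.37975e+06) = 68.048 dB


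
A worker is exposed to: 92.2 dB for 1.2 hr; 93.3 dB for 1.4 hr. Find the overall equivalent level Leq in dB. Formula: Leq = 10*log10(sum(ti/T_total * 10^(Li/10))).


T_total = 1.2 + 1.4 = 2.6 hr
(1.2/2.6) * 10^(92.2/10) = 7.65963e+08
(1.4/2.6) * 10^(93.3/10) = 1.15121e+09
Sum = 7.65963e+08 + 1.15121e+09 = 1.91717e+09
Leq = 10*log10(1.91717e+09) = 92.827 dB


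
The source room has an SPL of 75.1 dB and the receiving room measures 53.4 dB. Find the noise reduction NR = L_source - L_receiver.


NR = L_source - L_receiver (difference between source and receiving room levels)
NR = 75.1 - 53.4 = 21.7 dB


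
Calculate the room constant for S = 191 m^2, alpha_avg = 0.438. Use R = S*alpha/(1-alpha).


R = 191 * 0.438 / (1 - 0.438) = 148.86 m^2


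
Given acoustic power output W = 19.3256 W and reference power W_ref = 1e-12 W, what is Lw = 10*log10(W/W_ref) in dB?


W / W_ref = 19.3256 / 1e-12 = 1.93256e+13
Lw = 10 * log10(1.93256e+13) = 132.86 dB


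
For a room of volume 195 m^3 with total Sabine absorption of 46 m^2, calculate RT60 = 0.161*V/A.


RT60 = 0.161 * 195 / 46 = 0.6825 s


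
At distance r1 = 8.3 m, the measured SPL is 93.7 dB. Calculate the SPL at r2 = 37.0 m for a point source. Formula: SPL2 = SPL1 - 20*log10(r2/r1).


r2/r1 = 37.0/8.3 = 4.45783
Correction = 20*log10(4.45783) = 12.9825 dB
SPL2 = 93.7 - 12.9825 = 80.718 dB


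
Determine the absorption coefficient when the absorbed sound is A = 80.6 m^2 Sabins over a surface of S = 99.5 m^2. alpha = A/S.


Absorption coefficient = absorbed power / incident power
alpha = A / S = 80.6 / 99.5 = 0.81005


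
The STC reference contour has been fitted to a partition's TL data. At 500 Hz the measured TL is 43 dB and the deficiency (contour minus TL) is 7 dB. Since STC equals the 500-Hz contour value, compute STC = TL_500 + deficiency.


By ASTM E413, STC = value of the fitted reference contour at 500 Hz.
Contour value at 500 Hz = TL_500 + deficiency = 43 + 7 = 50
STC = 50


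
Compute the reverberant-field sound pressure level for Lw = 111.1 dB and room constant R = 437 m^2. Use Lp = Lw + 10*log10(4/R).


4/R = 4/437 = 0.00915332
Lp = 111.1 + 10*log10(0.00915332) = 90.716 dB


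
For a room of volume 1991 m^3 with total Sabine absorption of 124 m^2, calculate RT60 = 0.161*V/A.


RT60 = 0.161 * 1991 / 124 = 2.5851 s


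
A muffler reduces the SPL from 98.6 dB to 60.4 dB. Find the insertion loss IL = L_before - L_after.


Insertion loss = SPL without muffler - SPL with muffler
IL = 98.6 - 60.4 = 38.2 dB


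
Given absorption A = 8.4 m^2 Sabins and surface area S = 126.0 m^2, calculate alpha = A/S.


Absorption coefficient = absorbed power / incident power
alpha = A / S = 8.4 / 126.0 = 0.066667


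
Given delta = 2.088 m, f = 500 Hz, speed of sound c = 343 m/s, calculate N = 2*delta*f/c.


N = 2*delta*f/c = 2*delta/lambda, where lambda = c/f
lambda = 343 / 500 = 0.686 m
N = 2 * 2.088 / 0.686 = 6.0875


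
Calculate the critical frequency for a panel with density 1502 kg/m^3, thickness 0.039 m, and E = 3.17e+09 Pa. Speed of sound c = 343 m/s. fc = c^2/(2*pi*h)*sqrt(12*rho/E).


12*rho/E = 12*1502/3.17e+09 = 5.6858e-06
sqrt(12*rho/E) = sqrt(5.6858e-06) = 0.00238449
c^2/(2*pi*h) = 343^2/(2*pi*0.039) = 480113
fc = 480113 * 0.00238449 = 1144.8 Hz


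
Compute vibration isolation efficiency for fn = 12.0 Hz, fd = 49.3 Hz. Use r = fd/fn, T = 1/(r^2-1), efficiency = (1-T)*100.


r = 49.3 / 12.0 = 4.10833
r^2 - 1 = 4.10833^2 - 1 = 15.8784
T = 1/15.8784 = 0.0629786
Efficiency = (1 - 0.0629786)*100 = 93.702 %


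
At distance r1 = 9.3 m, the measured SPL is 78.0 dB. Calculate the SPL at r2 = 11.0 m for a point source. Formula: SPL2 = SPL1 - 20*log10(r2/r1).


r2/r1 = 11.0/9.3 = 1.1828
Correction = 20*log10(1.1828) = 1.45823 dB
SPL2 = 78.0 - 1.45823 = 76.542 dB


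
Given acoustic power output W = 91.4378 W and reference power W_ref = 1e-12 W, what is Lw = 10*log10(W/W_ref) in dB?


W / W_ref = 91.4378 / 1e-12 = 9.14378e+13
Lw = 10 * log10(9.14378e+13) = 139.61 dB


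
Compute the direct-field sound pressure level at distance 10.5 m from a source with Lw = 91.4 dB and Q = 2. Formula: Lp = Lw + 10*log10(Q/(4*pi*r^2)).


4*pi*r^2 = 4*pi*10.5^2 = 1385.44 m^2
Q / (4*pi*r^2) = 2 / 1385.44 = 0.00144358
Lp = 91.4 + 10*log10(0.00144358) = 62.994 dB


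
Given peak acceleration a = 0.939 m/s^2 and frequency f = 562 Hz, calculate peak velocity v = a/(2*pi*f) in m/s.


omega = 2*pi*f = 2*pi*562 = 3531.15 rad/s
v = a / omega = 0.939 / 3531.15 = 0.00026592 m/s


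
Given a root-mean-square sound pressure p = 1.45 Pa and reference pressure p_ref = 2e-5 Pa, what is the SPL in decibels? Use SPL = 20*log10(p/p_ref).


p / p_ref = 1.45 / 2e-5 = 72500
SPL = 20 * log10(72500) = 97.207 dB


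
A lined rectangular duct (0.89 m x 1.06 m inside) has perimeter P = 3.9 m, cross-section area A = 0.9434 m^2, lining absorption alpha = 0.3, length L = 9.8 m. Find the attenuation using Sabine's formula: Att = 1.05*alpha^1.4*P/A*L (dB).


alpha^1.4 = 0.3^1.4 = 0.18534
Attenuation rate = 1.05 * alpha^1.4 * P / A
= 1.05 * 0.18534 * 3.9 / 0.9434 = 0.804502 dB/m
Total Att = 0.804502 * 9.8 = 7.8841 dB


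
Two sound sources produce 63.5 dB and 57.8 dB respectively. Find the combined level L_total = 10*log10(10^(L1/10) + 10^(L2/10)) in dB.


10^(63.5/10) = 2.23872e+06
10^(57.8/10) = 602560
Sum = 2.23872e+06 + 602560 = 2.84128e+06
L_total = 10*log10(2.84128e+06) = 64.535 dB


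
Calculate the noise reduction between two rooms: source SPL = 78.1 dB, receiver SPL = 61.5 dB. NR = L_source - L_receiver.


NR = L_source - L_receiver (difference between source and receiving room levels)
NR = 78.1 - 61.5 = 16.6 dB


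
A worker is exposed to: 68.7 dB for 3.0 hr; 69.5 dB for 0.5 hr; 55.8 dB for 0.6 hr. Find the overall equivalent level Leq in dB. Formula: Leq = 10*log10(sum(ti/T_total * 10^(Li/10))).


T_total = 3.0 + 0.5 + 0.6 = 4.1 hr
(3.0/4.1) * 10^(68.7/10) = 5.42422e+06
(0.5/4.1) * 10^(69.5/10) = 1.08689e+06
(0.6/4.1) * 10^(55.8/10) = 55637.5
Sum = 5.42422e+06 + 1.08689e+06 + 55637.5 = 6.56675e+06
Leq = 10*log10(6.56675e+06) = 68.174 dB


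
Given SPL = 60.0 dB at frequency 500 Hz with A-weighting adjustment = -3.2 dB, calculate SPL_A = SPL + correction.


A-weighting table: 500 Hz -> -3.2 dB correction
SPL_A = SPL + correction = 60.0 + (-3.2) = 56.8 dBA


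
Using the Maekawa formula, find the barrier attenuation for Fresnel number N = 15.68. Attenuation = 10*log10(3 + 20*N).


3 + 20*N = 3 + 20*15.68 = 316.6
Att = 10*log10(316.6) = 25.005 dB


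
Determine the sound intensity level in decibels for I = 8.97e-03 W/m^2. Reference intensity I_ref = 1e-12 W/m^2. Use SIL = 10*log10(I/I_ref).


I / I_ref = 8.97e-03 / 1e-12 = 8.97e+09
SIL = 10 * log10(8.97e+09) = 99.528 dB


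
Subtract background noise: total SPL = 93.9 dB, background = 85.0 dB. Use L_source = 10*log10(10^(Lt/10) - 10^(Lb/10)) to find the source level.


10^(93.9/10) = 2.45471e+09
10^(85.0/10) = 3.16228e+08
Difference = 2.45471e+09 - 3.16228e+08 = 2.13848e+09
L_source = 10*log10(2.13848e+09) = 93.301 dB


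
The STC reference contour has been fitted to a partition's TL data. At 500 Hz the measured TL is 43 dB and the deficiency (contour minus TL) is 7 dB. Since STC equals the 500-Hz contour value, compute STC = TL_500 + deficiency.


By ASTM E413, STC = value of the fitted reference contour at 500 Hz.
Contour value at 500 Hz = TL_500 + deficiency = 43 + 7 = 50
STC = 50


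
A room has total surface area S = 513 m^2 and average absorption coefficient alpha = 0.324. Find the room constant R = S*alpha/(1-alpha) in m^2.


R = 513 * 0.324 / (1 - 0.324) = 245.88 m^2


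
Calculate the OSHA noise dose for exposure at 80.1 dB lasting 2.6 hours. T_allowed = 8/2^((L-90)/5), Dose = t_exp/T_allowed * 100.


T_allowed = 8 / 2^((80.1 - 90)/5) = 31.5594 hr
Dose = 2.6 / 31.5594 * 100 = 8.2384 %


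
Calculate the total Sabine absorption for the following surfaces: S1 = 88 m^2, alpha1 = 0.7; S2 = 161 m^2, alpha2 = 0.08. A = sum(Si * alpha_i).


88 * 0.7 = 61.6
161 * 0.08 = 12.88
A_total = 61.6 + 12.88 = 74.48 m^2


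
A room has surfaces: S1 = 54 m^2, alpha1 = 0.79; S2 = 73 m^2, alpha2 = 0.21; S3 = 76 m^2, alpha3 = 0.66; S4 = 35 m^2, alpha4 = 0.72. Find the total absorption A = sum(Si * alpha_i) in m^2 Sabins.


54 * 0.79 = 42.66
73 * 0.21 = 15.33
76 * 0.66 = 50.16
35 * 0.72 = 25.2
A_total = 42.66 + 15.33 + 50.16 + 25.2 = 133.35 m^2


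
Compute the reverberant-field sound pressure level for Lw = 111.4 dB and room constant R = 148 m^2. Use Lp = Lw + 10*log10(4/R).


4/R = 4/148 = 0.027027
Lp = 111.4 + 10*log10(0.027027) = 95.718 dB


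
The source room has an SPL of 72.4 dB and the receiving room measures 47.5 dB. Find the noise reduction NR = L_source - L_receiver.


NR = L_source - L_receiver (difference between source and receiving room levels)
NR = 72.4 - 47.5 = 24.9 dB


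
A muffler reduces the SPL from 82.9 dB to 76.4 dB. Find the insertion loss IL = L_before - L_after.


Insertion loss = SPL without muffler - SPL with muffler
IL = 82.9 - 76.4 = 6.5 dB


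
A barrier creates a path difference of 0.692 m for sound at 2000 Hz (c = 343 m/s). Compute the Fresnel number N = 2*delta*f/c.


N = 2*delta*f/c = 2*delta/lambda, where lambda = c/f
lambda = 343 / 2000 = 0.1715 m
N = 2 * 0.692 / 0.1715 = 8.07


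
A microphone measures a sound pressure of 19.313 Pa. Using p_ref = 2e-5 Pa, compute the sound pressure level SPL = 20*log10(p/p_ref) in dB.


p / p_ref = 19.313 / 2e-5 = 965650
SPL = 20 * log10(965650) = 119.7 dB


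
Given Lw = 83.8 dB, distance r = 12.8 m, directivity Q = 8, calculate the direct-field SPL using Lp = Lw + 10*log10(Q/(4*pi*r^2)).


4*pi*r^2 = 4*pi*12.8^2 = 2058.87 m^2
Q / (4*pi*r^2) = 8 / 2058.87 = 0.00388563
Lp = 83.8 + 10*log10(0.00388563) = 59.695 dB


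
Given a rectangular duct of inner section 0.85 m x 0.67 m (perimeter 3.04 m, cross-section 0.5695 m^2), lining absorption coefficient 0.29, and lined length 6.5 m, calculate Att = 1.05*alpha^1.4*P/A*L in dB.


alpha^1.4 = 0.29^1.4 = 0.176749
Attenuation rate = 1.05 * alpha^1.4 * P / A
= 1.05 * 0.176749 * 3.04 / 0.5695 = 0.990663 dB/m
Total Att = 0.990663 * 6.5 = 6.4393 dB


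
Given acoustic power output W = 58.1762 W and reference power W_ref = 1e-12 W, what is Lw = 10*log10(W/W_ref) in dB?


W / W_ref = 58.1762 / 1e-12 = 5.81762e+13
Lw = 10 * log10(5.81762e+13) = 137.65 dB


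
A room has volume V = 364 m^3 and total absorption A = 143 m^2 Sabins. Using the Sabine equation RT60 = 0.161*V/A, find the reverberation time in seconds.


RT60 = 0.161 * 364 / 143 = 0.40982 s


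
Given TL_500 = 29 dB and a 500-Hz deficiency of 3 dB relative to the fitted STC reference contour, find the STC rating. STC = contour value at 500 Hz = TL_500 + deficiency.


By ASTM E413, STC = value of the fitted reference contour at 500 Hz.
Contour value at 500 Hz = TL_500 + deficiency = 29 + 3 = 32
STC = 32


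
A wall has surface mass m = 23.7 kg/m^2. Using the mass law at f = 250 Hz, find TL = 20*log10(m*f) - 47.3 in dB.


m * f = 23.7 * 250 = 5925
20*log10(5925) = 75.4538 dB
TL = 75.4538 - 47.3 = 28.154 dB


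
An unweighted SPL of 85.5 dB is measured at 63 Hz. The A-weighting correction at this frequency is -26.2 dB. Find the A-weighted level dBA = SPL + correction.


A-weighting table: 63 Hz -> -26.2 dB correction
SPL_A = SPL + correction = 85.5 + (-26.2) = 59.3 dBA


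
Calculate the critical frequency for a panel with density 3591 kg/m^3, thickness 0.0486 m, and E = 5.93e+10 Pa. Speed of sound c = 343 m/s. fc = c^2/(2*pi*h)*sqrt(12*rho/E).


12*rho/E = 12*3591/5.93e+10 = 7.26678e-07
sqrt(12*rho/E) = sqrt(7.26678e-07) = 0.000852454
c^2/(2*pi*h) = 343^2/(2*pi*0.0486) = 385276
fc = 385276 * 0.000852454 = 328.43 Hz


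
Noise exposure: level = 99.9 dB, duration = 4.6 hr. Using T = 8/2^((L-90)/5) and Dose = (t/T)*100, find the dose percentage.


T_allowed = 8 / 2^((99.9 - 90)/5) = 2.02792 hr
Dose = 4.6 / 2.02792 * 100 = 226.83 %


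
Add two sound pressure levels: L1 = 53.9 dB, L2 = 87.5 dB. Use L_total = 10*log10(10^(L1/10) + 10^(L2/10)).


10^(53.9/10) = 245471
10^(87.5/10) = 5.62341e+08
Sum = 245471 + 5.62341e+08 = 5.62586e+08
L_total = 10*log10(5.62586e+08) = 87.502 dB


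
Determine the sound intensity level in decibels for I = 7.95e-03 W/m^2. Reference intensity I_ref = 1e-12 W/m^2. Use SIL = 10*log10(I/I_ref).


I / I_ref = 7.95e-03 / 1e-12 = 7.95e+09
SIL = 10 * log10(7.95e+09) = 99.004 dB


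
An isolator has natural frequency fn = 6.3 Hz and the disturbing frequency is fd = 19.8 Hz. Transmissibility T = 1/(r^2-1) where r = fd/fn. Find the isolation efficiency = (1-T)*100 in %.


r = 19.8 / 6.3 = 3.14286
r^2 - 1 = 3.14286^2 - 1 = 8.87757
T = 1/8.87757 = 0.112643
Efficiency = (1 - 0.112643)*100 = 88.736 %


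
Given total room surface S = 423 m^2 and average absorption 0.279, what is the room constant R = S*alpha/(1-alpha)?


R = 423 * 0.279 / (1 - 0.279) = 163.69 m^2


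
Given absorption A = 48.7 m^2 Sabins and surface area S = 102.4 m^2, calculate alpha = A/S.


Absorption coefficient = absorbed power / incident power
alpha = A / S = 48.7 / 102.4 = 0.47559


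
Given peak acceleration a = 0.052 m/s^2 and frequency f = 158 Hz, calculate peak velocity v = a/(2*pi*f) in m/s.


omega = 2*pi*f = 2*pi*158 = 992.743 rad/s
v = a / omega = 0.052 / 992.743 = 5.238e-05 m/s


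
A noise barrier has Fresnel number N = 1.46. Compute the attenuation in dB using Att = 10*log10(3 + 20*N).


3 + 20*N = 3 + 20*1.46 = 32.2
Att = 10*log10(32.2) = 15.079 dB


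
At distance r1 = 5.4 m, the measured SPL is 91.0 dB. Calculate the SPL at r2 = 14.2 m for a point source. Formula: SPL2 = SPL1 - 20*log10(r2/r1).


r2/r1 = 14.2/5.4 = 2.62963
Correction = 20*log10(2.62963) = 8.39789 dB
SPL2 = 91.0 - 8.39789 = 82.602 dB


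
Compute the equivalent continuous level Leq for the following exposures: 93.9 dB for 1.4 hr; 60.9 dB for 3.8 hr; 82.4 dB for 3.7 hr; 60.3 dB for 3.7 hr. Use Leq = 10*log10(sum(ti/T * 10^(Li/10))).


T_total = 1.4 + 3.8 + 3.7 + 3.7 = 12.6 hr
(1.4/12.6) * 10^(93.9/10) = 2.72745e+08
(3.8/12.6) * 10^(60.9/10) = 371033
(3.7/12.6) * 10^(82.4/10) = 5.10307e+07
(3.7/12.6) * 10^(60.3/10) = 314652
Sum = 2.72745e+08 + 371033 + 5.10307e+07 + 314652 = 3.24461e+08
Leq = 10*log10(3.24461e+08) = 85.112 dB


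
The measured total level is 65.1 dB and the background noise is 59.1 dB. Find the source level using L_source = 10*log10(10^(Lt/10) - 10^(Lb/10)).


10^(65.1/10) = 3.23594e+06
10^(59.1/10) = 812831
Difference = 3.23594e+06 - 812831 = 2.42311e+06
L_source = 10*log10(2.42311e+06) = 63.844 dB


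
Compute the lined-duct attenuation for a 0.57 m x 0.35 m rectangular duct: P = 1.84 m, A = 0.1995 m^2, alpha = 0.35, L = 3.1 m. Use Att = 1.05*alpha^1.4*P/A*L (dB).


alpha^1.4 = 0.35^1.4 = 0.229983
Attenuation rate = 1.05 * alpha^1.4 * P / A
= 1.05 * 0.229983 * 1.84 / 0.1995 = 2.2272 dB/m
Total Att = 2.2272 * 3.1 = 6.9043 dB


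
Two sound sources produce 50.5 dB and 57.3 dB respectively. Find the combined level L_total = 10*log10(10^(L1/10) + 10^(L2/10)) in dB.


10^(50.5/10) = 112202
10^(57.3/10) = 537032
Sum = 112202 + 537032 = 649234
L_total = 10*log10(649234) = 58.124 dB


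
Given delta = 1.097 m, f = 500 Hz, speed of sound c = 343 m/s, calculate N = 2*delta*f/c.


N = 2*delta*f/c = 2*delta/lambda, where lambda = c/f
lambda = 343 / 500 = 0.686 m
N = 2 * 1.097 / 0.686 = 3.1983


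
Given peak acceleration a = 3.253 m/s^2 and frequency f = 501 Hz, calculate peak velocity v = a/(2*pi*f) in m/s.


omega = 2*pi*f = 2*pi*501 = 3147.88 rad/s
v = a / omega = 3.253 / 3147.88 = 0.0010334 m/s


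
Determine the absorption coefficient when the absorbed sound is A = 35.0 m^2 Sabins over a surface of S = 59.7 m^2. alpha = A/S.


Absorption coefficient = absorbed power / incident power
alpha = A / S = 35.0 / 59.7 = 0.58626


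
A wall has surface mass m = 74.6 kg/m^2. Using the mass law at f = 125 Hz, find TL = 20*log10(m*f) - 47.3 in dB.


m * f = 74.6 * 125 = 9325
20*log10(9325) = 79.393 dB
TL = 79.393 - 47.3 = 32.093 dB


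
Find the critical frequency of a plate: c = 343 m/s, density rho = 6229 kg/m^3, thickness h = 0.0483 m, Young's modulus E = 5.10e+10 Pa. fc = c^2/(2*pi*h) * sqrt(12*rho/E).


12*rho/E = 12*6229/5.10e+10 = 1.46565e-06
sqrt(12*rho/E) = sqrt(1.46565e-06) = 0.00121064
c^2/(2*pi*h) = 343^2/(2*pi*0.0483) = 387669
fc = 387669 * 0.00121064 = 469.33 Hz


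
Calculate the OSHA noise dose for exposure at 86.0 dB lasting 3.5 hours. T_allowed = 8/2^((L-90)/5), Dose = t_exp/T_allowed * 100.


T_allowed = 8 / 2^((86.0 - 90)/5) = 13.9288 hr
Dose = 3.5 / 13.9288 * 100 = 25.128 %


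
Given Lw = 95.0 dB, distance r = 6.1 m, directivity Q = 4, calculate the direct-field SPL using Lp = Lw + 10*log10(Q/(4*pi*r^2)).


4*pi*r^2 = 4*pi*6.1^2 = 467.595 m^2
Q / (4*pi*r^2) = 4 / 467.595 = 0.00855441
Lp = 95.0 + 10*log10(0.00855441) = 74.322 dB


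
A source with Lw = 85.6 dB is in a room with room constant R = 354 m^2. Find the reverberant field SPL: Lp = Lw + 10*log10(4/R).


4/R = 4/354 = 0.0112994
Lp = 85.6 + 10*log10(0.0112994) = 66.131 dB


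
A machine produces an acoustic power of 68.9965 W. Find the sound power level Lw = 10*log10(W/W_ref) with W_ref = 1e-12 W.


W / W_ref = 68.9965 / 1e-12 = 6.89965e+13
Lw = 10 * log10(6.89965e+13) = 138.39 dB


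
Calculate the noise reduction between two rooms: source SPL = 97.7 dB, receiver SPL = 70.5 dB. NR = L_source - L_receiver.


NR = L_source - L_receiver (difference between source and receiving room levels)
NR = 97.7 - 70.5 = 27.2 dB


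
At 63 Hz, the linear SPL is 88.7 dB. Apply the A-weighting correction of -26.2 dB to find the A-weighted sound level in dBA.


A-weighting table: 63 Hz -> -26.2 dB correction
SPL_A = SPL + correction = 88.7 + (-26.2) = 62.5 dBA


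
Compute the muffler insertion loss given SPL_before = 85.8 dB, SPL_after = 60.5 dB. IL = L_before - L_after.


Insertion loss = SPL without muffler - SPL with muffler
IL = 85.8 - 60.5 = 25.3 dB


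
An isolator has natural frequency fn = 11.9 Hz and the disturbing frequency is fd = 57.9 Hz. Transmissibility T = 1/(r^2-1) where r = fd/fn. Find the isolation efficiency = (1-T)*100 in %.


r = 57.9 / 11.9 = 4.86555
r^2 - 1 = 4.86555^2 - 1 = 22.6736
T = 1/22.6736 = 0.0441042
Efficiency = (1 - 0.0441042)*100 = 95.59 %


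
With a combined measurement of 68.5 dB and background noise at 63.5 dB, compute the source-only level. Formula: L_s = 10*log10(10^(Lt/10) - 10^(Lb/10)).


10^(68.5/10) = 7.07946e+06
10^(63.5/10) = 2.23872e+06
Difference = 7.07946e+06 - 2.23872e+06 = 4.84074e+06
L_source = 10*log10(4.84074e+06) = 66.849 dB


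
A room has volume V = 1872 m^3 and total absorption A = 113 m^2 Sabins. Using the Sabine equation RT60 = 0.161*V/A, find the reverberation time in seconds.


RT60 = 0.161 * 1872 / 113 = 2.6672 s


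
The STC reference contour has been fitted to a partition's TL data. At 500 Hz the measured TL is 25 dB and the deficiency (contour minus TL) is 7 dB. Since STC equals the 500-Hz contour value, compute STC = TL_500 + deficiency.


By ASTM E413, STC = value of the fitted reference contour at 500 Hz.
Contour value at 500 Hz = TL_500 + deficiency = 25 + 7 = 32
STC = 32


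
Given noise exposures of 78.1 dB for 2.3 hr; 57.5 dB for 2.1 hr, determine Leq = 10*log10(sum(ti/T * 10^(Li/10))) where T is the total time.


T_total = 2.3 + 2.1 = 4.4 hr
(2.3/4.4) * 10^(78.1/10) = 3.37501e+07
(2.1/4.4) * 10^(57.5/10) = 268390
Sum = 3.37501e+07 + 268390 = 3.40185e+07
Leq = 10*log10(3.40185e+07) = 75.317 dB


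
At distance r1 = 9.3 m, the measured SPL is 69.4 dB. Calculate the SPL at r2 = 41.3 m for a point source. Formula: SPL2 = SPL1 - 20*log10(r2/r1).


r2/r1 = 41.3/9.3 = 4.44086
Correction = 20*log10(4.44086) = 12.9493 dB
SPL2 = 69.4 - 12.9493 = 56.451 dB


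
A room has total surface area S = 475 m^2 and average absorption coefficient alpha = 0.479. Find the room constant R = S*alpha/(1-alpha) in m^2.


R = 475 * 0.479 / (1 - 0.479) = 436.71 m^2


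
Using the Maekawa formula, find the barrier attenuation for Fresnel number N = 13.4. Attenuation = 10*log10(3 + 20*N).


3 + 20*N = 3 + 20*13.4 = 271
Att = 10*log10(271) = 24.33 dB


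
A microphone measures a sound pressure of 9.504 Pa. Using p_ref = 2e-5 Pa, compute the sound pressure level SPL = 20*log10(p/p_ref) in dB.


p / p_ref = 9.504 / 2e-5 = 475200
SPL = 20 * log10(475200) = 113.54 dB


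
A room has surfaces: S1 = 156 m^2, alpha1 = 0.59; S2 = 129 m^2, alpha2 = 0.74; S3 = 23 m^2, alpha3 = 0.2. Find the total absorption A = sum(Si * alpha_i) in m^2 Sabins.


156 * 0.59 = 92.04
129 * 0.74 = 95.46
23 * 0.2 = 4.6
A_total = 92.04 + 95.46 + 4.6 = 192.1 m^2


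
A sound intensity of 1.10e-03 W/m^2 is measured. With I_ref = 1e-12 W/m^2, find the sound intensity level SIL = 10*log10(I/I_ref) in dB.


I / I_ref = 1.10e-03 / 1e-12 = 1.1e+09
SIL = 10 * log10(1.1e+09) = 90.414 dB


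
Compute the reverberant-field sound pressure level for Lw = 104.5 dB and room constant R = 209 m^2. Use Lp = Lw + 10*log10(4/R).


4/R = 4/209 = 0.0191388
Lp = 104.5 + 10*log10(0.0191388) = 87.319 dB


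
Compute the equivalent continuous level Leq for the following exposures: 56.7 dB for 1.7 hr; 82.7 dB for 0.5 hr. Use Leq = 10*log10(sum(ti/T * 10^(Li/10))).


T_total = 1.7 + 0.5 = 2.2 hr
(1.7/2.2) * 10^(56.7/10) = 361432
(0.5/2.2) * 10^(82.7/10) = 4.23202e+07
Sum = 361432 + 4.23202e+07 = 4.26816e+07
Leq = 10*log10(4.26816e+07) = 76.302 dB


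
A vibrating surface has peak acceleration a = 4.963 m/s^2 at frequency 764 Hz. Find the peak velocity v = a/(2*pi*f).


omega = 2*pi*f = 2*pi*764 = 4800.35 rad/s
v = a / omega = 4.963 / 4800.35 = 0.0010339 m/s


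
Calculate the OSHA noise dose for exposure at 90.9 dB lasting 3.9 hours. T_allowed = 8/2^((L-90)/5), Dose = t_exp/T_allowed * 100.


T_allowed = 8 / 2^((90.9 - 90)/5) = 7.06162 hr
Dose = 3.9 / 7.06162 * 100 = 55.228 %


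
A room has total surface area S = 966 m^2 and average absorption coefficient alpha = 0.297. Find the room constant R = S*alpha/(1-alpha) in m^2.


R = 966 * 0.297 / (1 - 0.297) = 408.11 m^2


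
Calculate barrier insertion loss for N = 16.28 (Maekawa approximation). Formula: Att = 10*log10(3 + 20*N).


3 + 20*N = 3 + 20*16.28 = 328.6
Att = 10*log10(328.6) = 25.167 dB


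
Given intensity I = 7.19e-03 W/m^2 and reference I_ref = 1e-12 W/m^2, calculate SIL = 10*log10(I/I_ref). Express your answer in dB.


I / I_ref = 7.19e-03 / 1e-12 = 7.19e+09
SIL = 10 * log10(7.19e+09) = 98.567 dB


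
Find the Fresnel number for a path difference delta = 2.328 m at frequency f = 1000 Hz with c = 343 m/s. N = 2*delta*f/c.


N = 2*delta*f/c = 2*delta/lambda, where lambda = c/f
lambda = 343 / 1000 = 0.343 m
N = 2 * 2.328 / 0.343 = 13.574


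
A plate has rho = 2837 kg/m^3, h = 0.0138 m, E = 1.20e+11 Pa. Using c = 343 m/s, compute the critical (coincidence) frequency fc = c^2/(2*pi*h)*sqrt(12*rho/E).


12*rho/E = 12*2837/1.20e+11 = 2.837e-07
sqrt(12*rho/E) = sqrt(2.837e-07) = 0.000532635
c^2/(2*pi*h) = 343^2/(2*pi*0.0138) = 1.35684e+06
fc = 1.35684e+06 * 0.000532635 = 722.7 Hz


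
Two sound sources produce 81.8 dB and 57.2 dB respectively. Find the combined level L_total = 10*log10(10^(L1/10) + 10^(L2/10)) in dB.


10^(81.8/10) = 1.51356e+08
10^(57.2/10) = 524807
Sum = 1.51356e+08 + 524807 = 1.51881e+08
L_total = 10*log10(1.51881e+08) = 81.815 dB


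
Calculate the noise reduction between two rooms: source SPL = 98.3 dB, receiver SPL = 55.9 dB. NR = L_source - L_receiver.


NR = L_source - L_receiver (difference between source and receiving room levels)
NR = 98.3 - 55.9 = 42.4 dB


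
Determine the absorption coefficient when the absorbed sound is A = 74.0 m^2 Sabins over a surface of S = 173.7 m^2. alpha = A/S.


Absorption coefficient = absorbed power / incident power
alpha = A / S = 74.0 / 173.7 = 0.42602


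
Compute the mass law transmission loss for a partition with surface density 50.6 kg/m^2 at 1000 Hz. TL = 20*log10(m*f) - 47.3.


m * f = 50.6 * 1000 = 50600
20*log10(50600) = 94.083 dB
TL = 94.083 - 47.3 = 46.783 dB


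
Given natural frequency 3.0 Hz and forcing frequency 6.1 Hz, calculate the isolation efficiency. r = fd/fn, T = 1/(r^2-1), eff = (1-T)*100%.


r = 6.1 / 3.0 = 2.03333
r^2 - 1 = 2.03333^2 - 1 = 3.13443
T = 1/3.13443 = 0.319037
Efficiency = (1 - 0.319037)*100 = 68.096 %


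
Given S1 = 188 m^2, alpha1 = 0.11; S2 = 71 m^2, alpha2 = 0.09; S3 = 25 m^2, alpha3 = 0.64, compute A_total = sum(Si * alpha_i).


188 * 0.11 = 20.68
71 * 0.09 = 6.39
25 * 0.64 = 16
A_total = 20.68 + 6.39 + 16 = 43.07 m^2


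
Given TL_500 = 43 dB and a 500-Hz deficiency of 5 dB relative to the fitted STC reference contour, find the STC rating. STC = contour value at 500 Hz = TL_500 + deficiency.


By ASTM E413, STC = value of the fitted reference contour at 500 Hz.
Contour value at 500 Hz = TL_500 + deficiency = 43 + 5 = 48
STC = 48


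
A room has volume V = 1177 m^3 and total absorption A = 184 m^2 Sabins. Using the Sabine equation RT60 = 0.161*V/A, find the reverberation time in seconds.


RT60 = 0.161 * 1177 / 184 = 1.0299 s


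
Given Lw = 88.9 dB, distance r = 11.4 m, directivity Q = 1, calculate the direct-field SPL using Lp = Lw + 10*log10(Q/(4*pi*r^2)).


4*pi*r^2 = 4*pi*11.4^2 = 1633.13 m^2
Q / (4*pi*r^2) = 1 / 1633.13 = 0.000612321
Lp = 88.9 + 10*log10(0.000612321) = 56.77 dB


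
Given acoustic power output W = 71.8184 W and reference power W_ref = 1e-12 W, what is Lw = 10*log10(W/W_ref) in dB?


W / W_ref = 71.8184 / 1e-12 = 7.18184e+13
Lw = 10 * log10(7.18184e+13) = 138.56 dB


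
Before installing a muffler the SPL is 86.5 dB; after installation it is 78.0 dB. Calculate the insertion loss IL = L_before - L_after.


Insertion loss = SPL without muffler - SPL with muffler
IL = 86.5 - 78.0 = 8.5 dB


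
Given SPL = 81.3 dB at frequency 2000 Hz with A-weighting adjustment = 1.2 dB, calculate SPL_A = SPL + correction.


A-weighting table: 2000 Hz -> 1.2 dB correction
SPL_A = SPL + correction = 81.3 + (1.2) = 82.5 dBA


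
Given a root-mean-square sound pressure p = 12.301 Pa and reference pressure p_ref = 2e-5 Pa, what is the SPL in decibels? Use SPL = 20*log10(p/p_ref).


p / p_ref = 12.301 / 2e-5 = 615050
SPL = 20 * log10(615050) = 115.78 dB


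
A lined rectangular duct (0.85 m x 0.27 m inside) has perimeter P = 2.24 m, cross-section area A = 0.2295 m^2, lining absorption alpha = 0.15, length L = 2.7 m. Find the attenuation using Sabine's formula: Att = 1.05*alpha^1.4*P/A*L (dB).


alpha^1.4 = 0.15^1.4 = 0.0702308
Attenuation rate = 1.05 * alpha^1.4 * P / A
= 1.05 * 0.0702308 * 2.24 / 0.2295 = 0.719751 dB/m
Total Att = 0.719751 * 2.7 = 1.9433 dB


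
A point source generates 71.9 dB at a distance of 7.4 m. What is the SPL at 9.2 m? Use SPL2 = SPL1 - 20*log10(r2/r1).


r2/r1 = 9.2/7.4 = 1.24324
Correction = 20*log10(1.24324) = 1.8911 dB
SPL2 = 71.9 - 1.8911 = 70.009 dB


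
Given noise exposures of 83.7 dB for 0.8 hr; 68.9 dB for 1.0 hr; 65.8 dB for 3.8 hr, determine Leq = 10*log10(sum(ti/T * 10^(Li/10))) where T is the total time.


T_total = 0.8 + 1.0 + 3.8 = 5.6 hr
(0.8/5.6) * 10^(83.7/10) = 3.3489e+07
(1.0/5.6) * 10^(68.9/10) = 1.38616e+06
(3.8/5.6) * 10^(65.8/10) = 2.57986e+06
Sum = 3.3489e+07 + 1.38616e+06 + 2.57986e+06 = 3.7455e+07
Leq = 10*log10(3.7455e+07) = 75.735 dB


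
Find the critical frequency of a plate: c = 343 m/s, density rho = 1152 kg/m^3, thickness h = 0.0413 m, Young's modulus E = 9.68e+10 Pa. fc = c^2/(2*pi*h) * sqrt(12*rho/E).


12*rho/E = 12*1152/9.68e+10 = 1.4281e-07
sqrt(12*rho/E) = sqrt(1.4281e-07) = 0.000377902
c^2/(2*pi*h) = 343^2/(2*pi*0.0413) = 453376
fc = 453376 * 0.000377902 = 171.33 Hz


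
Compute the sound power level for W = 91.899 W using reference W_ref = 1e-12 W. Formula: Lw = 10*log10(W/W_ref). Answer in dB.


W / W_ref = 91.899 / 1e-12 = 9.1899e+13
Lw = 10 * log10(9.1899e+13) = 139.63 dB


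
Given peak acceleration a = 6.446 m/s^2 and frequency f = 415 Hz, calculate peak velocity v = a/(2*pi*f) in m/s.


omega = 2*pi*f = 2*pi*415 = 2607.52 rad/s
v = a / omega = 6.446 / 2607.52 = 0.0024721 m/s


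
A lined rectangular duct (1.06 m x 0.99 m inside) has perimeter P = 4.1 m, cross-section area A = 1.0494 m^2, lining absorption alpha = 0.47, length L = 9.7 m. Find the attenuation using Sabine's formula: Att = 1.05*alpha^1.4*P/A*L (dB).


alpha^1.4 = 0.47^1.4 = 0.347486
Attenuation rate = 1.05 * alpha^1.4 * P / A
= 1.05 * 0.347486 * 4.1 / 1.0494 = 1.42551 dB/m
Total Att = 1.42551 * 9.7 = 13.827 dB


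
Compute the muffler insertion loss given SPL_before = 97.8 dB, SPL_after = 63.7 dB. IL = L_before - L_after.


Insertion loss = SPL without muffler - SPL with muffler
IL = 97.8 - 63.7 = 34.1 dB


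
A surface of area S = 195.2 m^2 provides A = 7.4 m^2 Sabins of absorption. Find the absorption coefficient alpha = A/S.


Absorption coefficient = absorbed power / incident power
alpha = A / S = 7.4 / 195.2 = 0.03791


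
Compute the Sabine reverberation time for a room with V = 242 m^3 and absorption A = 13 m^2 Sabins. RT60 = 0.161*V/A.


RT60 = 0.161 * 242 / 13 = 2.9971 s


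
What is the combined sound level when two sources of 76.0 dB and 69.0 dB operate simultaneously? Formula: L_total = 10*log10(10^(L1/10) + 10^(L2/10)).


10^(76.0/10) = 3.98107e+07
10^(69.0/10) = 7.94328e+06
Sum = 3.98107e+07 + 7.94328e+06 = 4.7754e+07
L_total = 10*log10(4.7754e+07) = 76.79 dB


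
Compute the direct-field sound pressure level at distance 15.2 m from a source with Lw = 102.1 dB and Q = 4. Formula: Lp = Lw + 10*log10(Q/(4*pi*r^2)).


4*pi*r^2 = 4*pi*15.2^2 = 2903.33 m^2
Q / (4*pi*r^2) = 4 / 2903.33 = 0.00137773
Lp = 102.1 + 10*log10(0.00137773) = 73.492 dB


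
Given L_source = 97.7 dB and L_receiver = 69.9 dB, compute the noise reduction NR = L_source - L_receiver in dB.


NR = L_source - L_receiver (difference between source and receiving room levels)
NR = 97.7 - 69.9 = 27.8 dB


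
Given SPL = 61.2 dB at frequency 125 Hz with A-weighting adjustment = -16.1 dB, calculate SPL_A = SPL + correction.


A-weighting table: 125 Hz -> -16.1 dB correction
SPL_A = SPL + correction = 61.2 + (-16.1) = 45.1 dBA


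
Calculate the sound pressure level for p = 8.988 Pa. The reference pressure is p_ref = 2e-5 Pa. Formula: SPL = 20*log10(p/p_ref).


p / p_ref = 8.988 / 2e-5 = 449400
SPL = 20 * log10(449400) = 113.05 dB


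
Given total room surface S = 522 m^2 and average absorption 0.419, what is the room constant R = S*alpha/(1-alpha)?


R = 522 * 0.419 / (1 - 0.419) = 376.45 m^2


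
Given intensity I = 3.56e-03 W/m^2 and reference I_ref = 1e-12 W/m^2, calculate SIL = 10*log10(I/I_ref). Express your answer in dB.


I / I_ref = 3.56e-03 / 1e-12 = 3.56e+09
SIL = 10 * log10(3.56e+09) = 95.514 dB


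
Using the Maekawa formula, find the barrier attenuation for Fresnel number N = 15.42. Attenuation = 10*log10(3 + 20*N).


3 + 20*N = 3 + 20*15.42 = 311.4
Att = 10*log10(311.4) = 24.933 dB


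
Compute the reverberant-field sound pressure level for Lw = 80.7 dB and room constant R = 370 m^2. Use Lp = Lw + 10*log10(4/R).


4/R = 4/370 = 0.0108108
Lp = 80.7 + 10*log10(0.0108108) = 61.039 dB


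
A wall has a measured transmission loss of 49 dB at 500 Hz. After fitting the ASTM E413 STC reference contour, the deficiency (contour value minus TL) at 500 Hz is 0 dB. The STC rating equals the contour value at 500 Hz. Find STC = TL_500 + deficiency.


By ASTM E413, STC = value of the fitted reference contour at 500 Hz.
Contour value at 500 Hz = TL_500 + deficiency = 49 + 0 = 49
STC = 49


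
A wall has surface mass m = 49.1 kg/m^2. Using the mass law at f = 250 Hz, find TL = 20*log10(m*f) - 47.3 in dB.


m * f = 49.1 * 250 = 12275
20*log10(12275) = 81.7804 dB
TL = 81.7804 - 47.3 = 34.48 dB


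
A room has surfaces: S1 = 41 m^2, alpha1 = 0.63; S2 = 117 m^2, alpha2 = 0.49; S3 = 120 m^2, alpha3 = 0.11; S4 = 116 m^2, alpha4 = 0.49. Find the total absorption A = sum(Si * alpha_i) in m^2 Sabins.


41 * 0.63 = 25.83
117 * 0.49 = 57.33
120 * 0.11 = 13.2
116 * 0.49 = 56.84
A_total = 25.83 + 57.33 + 13.2 + 56.84 = 153.2 m^2


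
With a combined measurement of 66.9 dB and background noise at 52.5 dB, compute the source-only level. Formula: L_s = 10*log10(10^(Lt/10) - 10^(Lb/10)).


10^(66.9/10) = 4.89779e+06
10^(52.5/10) = 177828
Difference = 4.89779e+06 - 177828 = 4.71996e+06
L_source = 10*log10(4.71996e+06) = 66.739 dB


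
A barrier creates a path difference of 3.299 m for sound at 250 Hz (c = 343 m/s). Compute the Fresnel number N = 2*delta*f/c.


N = 2*delta*f/c = 2*delta/lambda, where lambda = c/f
lambda = 343 / 250 = 1.372 m
N = 2 * 3.299 / 1.372 = 4.809


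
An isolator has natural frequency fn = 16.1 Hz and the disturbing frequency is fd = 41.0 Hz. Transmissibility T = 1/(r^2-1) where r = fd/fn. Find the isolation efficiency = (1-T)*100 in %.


r = 41.0 / 16.1 = 2.54658
r^2 - 1 = 2.54658^2 - 1 = 5.48507
T = 1/5.48507 = 0.182313
Efficiency = (1 - 0.182313)*100 = 81.769 %


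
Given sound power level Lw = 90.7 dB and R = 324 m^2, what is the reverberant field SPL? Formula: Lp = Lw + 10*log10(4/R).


4/R = 4/324 = 0.0123457
Lp = 90.7 + 10*log10(0.0123457) = 71.615 dB


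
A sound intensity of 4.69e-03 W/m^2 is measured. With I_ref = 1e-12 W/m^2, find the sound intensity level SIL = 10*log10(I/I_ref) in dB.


I / I_ref = 4.69e-03 / 1e-12 = 4.69e+09
SIL = 10 * log10(4.69e+09) = 96.712 dB
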